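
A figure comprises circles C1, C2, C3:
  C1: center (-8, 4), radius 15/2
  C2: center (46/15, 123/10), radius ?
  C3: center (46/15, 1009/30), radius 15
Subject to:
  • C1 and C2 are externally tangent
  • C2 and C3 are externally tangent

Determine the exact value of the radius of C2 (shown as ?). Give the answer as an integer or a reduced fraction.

19/3

1. [ext C1·C2]  r_C2² + 15r_C2 − 1216/9 = 0  ⇒  r_C2 = 19/3 (r>0 drops 1)
2. [ext C2·C3]  r_C2² + 30r_C2 − 2071/9 = 0  ⇒  r_C2 = 19/3 (r>0 drops 1)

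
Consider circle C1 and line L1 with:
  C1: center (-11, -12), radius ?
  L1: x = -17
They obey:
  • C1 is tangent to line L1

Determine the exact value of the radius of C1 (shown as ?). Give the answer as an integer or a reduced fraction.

1. [C1‖L1]  r_C1² − 36 = 0  ⇒  r_C1 = 6 (r>0 drops 1)

6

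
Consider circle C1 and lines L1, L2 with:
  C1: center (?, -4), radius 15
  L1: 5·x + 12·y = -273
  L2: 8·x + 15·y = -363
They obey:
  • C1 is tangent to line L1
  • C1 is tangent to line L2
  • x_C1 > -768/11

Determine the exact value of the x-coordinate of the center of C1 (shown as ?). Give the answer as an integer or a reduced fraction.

-6

1. [C1‖L1]  x_C1² + 90x_C1 + 504 = 0  ⇒  x_C1 = -84 or -6
2. [C1‖L2]  x_C1² + (303/4)x_C1 + 837/2 = 0  ⇒  x_C1 = -279/4 or -6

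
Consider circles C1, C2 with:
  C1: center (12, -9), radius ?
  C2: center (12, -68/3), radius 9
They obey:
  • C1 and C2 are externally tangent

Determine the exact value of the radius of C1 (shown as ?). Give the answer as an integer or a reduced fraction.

14/3

1. [ext C1·C2]  r_C1² + 18r_C1 − 952/9 = 0  ⇒  r_C1 = 14/3 (r>0 drops 1)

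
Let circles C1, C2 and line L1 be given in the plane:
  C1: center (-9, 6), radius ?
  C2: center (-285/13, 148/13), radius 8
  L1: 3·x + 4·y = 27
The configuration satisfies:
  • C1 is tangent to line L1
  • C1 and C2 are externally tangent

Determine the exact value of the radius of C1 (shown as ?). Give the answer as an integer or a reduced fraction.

1. [C1‖L1]  r_C1² − 36 = 0  ⇒  r_C1 = 6 (r>0 drops 1)
2. [ext C1·C2]  r_C1² + 16r_C1 − 132 = 0  ⇒  r_C1 = 6 (r>0 drops 1)

6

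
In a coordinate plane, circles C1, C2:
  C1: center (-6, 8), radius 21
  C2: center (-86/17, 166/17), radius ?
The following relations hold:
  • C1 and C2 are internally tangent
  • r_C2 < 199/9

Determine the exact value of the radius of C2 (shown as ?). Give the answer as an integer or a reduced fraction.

1. [int C1,C2]  r_C2² − 42r_C2 + 437 = 0  ⇒  r_C2 = 19 or 23
2. given r_C2 < 199/9: keep 19

19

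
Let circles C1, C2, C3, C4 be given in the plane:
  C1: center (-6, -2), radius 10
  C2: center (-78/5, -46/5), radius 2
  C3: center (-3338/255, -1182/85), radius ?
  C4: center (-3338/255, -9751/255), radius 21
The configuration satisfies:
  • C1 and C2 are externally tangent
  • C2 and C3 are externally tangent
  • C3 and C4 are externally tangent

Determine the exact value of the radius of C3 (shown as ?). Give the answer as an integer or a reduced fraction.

1. [ext C2·C3]  r_C3² + 4r_C3 − 220/9 = 0  ⇒  r_C3 = 10/3 (r>0 drops 1)
2. [ext C3·C4]  r_C3² + 42r_C3 − 1360/9 = 0  ⇒  r_C3 = 10/3 (r>0 drops 1)

10/3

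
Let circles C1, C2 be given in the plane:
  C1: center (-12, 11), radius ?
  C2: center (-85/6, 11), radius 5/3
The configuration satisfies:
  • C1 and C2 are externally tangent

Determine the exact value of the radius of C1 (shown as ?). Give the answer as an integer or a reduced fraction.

1. [ext C1·C2]  r_C1² + (10/3)r_C1 − 23/12 = 0  ⇒  r_C1 = 1/2 (r>0 drops 1)

1/2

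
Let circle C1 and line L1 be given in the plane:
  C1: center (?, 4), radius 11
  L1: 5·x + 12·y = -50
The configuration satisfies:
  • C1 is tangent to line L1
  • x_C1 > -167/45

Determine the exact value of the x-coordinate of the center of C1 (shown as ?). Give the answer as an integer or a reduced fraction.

9

1. [C1‖L1]  x_C1² + (196/5)x_C1 − 2169/5 = 0  ⇒  x_C1 = -241/5 or 9
2. given x_C1 > -167/45: keep 9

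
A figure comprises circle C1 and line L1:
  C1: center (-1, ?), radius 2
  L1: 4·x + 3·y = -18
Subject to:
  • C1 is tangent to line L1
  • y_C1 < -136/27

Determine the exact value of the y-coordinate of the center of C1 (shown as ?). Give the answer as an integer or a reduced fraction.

-8

1. [C1‖L1]  y_C1² + (28/3)y_C1 + 32/3 = 0  ⇒  y_C1 = -8 or -4/3
2. given y_C1 < -136/27: keep -8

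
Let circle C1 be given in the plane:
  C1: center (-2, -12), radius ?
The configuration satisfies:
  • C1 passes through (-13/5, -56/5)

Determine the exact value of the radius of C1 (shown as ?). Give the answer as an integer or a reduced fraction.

1

1. [C1∋P]  r_C1² − 1 = 0  ⇒  r_C1 = 1 (r>0 drops 1)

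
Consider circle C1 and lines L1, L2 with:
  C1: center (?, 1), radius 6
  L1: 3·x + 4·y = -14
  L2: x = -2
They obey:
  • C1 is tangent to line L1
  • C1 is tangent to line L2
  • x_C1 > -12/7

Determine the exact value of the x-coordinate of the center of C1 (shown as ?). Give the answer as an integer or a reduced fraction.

4

1. [C1‖L1]  x_C1² + 12x_C1 − 64 = 0  ⇒  x_C1 = -16 or 4
2. [C1‖L2]  x_C1² + 4x_C1 − 32 = 0  ⇒  x_C1 = -8 or 4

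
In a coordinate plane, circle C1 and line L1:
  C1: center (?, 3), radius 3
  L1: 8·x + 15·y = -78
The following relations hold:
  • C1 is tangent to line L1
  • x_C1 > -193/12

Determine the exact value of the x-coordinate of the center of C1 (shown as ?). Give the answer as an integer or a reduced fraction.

-9

1. [C1‖L1]  x_C1² + (123/4)x_C1 + 783/4 = 0  ⇒  x_C1 = -87/4 or -9
2. given x_C1 > -193/12: keep -9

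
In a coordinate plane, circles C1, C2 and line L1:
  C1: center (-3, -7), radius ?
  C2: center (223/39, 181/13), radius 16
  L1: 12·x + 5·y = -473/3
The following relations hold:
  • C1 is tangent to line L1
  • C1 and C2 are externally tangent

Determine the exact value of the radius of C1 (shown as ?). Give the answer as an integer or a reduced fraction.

20/3

1. [C1‖L1]  r_C1² − 400/9 = 0  ⇒  r_C1 = 20/3 (r>0 drops 1)
2. [ext C1·C2]  r_C1² + 32r_C1 − 2320/9 = 0  ⇒  r_C1 = 20/3 (r>0 drops 1)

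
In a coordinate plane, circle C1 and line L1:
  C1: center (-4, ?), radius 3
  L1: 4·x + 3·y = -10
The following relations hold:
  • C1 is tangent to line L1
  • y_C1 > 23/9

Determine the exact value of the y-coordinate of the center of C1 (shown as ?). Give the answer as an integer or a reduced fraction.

7

1. [C1‖L1]  y_C1² − 4y_C1 − 21 = 0  ⇒  y_C1 = -3 or 7
2. given y_C1 > 23/9: keep 7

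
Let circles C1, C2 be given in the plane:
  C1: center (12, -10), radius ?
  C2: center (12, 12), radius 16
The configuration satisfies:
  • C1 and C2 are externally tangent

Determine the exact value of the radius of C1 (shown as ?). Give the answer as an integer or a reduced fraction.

1. [ext C1·C2]  r_C1² + 32r_C1 − 228 = 0  ⇒  r_C1 = 6 (r>0 drops 1)

6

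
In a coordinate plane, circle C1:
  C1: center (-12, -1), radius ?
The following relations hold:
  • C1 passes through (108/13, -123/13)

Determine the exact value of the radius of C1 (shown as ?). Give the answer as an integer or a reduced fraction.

1. [C1∋P]  r_C1² − 484 = 0  ⇒  r_C1 = 22 (r>0 drops 1)

22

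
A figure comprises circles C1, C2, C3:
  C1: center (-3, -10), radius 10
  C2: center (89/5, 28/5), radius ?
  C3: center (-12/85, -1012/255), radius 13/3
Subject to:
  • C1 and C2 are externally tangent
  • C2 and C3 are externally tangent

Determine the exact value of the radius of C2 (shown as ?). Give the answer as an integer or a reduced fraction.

1. [ext C1·C2]  r_C2² + 20r_C2 − 576 = 0  ⇒  r_C2 = 16 (r>0 drops 1)
2. [ext C2·C3]  r_C2² + (26/3)r_C2 − 1184/3 = 0  ⇒  r_C2 = 16 (r>0 drops 1)

16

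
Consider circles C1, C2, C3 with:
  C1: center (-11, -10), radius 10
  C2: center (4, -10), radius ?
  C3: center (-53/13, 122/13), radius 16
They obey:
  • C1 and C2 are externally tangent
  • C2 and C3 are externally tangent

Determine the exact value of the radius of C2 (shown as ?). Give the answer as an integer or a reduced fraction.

5

1. [ext C1·C2]  r_C2² + 20r_C2 − 125 = 0  ⇒  r_C2 = 5 (r>0 drops 1)
2. [ext C2·C3]  r_C2² + 32r_C2 − 185 = 0  ⇒  r_C2 = 5 (r>0 drops 1)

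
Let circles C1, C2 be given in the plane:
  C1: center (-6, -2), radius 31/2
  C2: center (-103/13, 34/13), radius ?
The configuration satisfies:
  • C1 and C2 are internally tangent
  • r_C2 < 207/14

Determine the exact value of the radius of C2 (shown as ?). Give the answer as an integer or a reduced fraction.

21/2

1. [int C1,C2]  r_C2² − 31r_C2 + 861/4 = 0  ⇒  r_C2 = 21/2 or 41/2
2. given r_C2 < 207/14: keep 21/2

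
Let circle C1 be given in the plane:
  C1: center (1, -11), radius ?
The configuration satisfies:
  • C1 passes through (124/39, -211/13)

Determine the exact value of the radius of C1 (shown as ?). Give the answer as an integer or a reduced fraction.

1. [C1∋P]  r_C1² − 289/9 = 0  ⇒  r_C1 = 17/3 (r>0 drops 1)

17/3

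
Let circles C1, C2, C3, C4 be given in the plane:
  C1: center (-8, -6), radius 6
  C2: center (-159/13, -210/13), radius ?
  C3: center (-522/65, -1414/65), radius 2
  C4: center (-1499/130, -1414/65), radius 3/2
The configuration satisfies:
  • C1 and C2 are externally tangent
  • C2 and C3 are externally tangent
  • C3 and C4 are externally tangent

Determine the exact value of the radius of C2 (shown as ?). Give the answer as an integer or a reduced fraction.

1. [ext C1·C2]  r_C2² + 12r_C2 − 85 = 0  ⇒  r_C2 = 5 (r>0 drops 1)
2. [ext C2·C3]  r_C2² + 4r_C2 − 45 = 0  ⇒  r_C2 = 5 (r>0 drops 1)

5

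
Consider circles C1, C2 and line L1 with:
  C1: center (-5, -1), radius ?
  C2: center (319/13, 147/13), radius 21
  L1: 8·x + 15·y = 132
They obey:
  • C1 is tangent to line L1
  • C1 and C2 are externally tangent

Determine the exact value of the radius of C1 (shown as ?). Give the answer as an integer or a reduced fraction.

11

1. [C1‖L1]  r_C1² − 121 = 0  ⇒  r_C1 = 11 (r>0 drops 1)
2. [ext C1·C2]  r_C1² + 42r_C1 − 583 = 0  ⇒  r_C1 = 11 (r>0 drops 1)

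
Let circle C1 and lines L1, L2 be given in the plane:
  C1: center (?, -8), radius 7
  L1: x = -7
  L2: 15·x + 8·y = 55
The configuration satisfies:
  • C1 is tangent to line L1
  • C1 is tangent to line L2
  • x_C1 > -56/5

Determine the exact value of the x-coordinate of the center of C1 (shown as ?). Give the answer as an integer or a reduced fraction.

0

1. [C1‖L1]  x_C1² + 14x_C1 = 0  ⇒  x_C1 = -14 or 0
2. [C1‖L2]  x_C1² − (238/15)x_C1 = 0  ⇒  x_C1 = 0 or 238/15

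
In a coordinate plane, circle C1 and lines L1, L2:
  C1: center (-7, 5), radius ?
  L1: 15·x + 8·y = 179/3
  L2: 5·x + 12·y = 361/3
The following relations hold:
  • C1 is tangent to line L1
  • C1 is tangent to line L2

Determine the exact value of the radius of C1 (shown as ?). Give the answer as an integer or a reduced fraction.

1. [C1‖L1]  r_C1² − 484/9 = 0  ⇒  r_C1 = 22/3 (r>0 drops 1)
2. [C1‖L2]  r_C1² − 484/9 = 0  ⇒  r_C1 = 22/3 (r>0 drops 1)

22/3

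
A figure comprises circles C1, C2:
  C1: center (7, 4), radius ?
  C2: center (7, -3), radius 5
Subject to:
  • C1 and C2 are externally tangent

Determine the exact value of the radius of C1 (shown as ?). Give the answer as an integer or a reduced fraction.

1. [ext C1·C2]  r_C1² + 10r_C1 − 24 = 0  ⇒  r_C1 = 2 (r>0 drops 1)

2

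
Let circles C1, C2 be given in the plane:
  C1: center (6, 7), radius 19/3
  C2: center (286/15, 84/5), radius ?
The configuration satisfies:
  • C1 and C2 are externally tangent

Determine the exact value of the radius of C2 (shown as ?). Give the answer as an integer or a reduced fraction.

1. [ext C1·C2]  r_C2² + (38/3)r_C2 − 680/3 = 0  ⇒  r_C2 = 10 (r>0 drops 1)

10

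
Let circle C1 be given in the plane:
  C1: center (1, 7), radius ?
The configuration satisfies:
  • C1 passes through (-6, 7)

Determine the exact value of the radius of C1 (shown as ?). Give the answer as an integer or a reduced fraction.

1. [C1∋P]  r_C1² − 49 = 0  ⇒  r_C1 = 7 (r>0 drops 1)

7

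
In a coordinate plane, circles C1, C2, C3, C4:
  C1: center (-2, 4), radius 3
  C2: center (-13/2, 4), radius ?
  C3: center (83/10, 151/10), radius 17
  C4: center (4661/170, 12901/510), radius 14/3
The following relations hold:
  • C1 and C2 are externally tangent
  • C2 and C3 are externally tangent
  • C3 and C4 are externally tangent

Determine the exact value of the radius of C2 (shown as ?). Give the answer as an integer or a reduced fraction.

3/2

1. [ext C1·C2]  r_C2² + 6r_C2 − 45/4 = 0  ⇒  r_C2 = 3/2 (r>0 drops 1)
2. [ext C2·C3]  r_C2² + 34r_C2 − 213/4 = 0  ⇒  r_C2 = 3/2 (r>0 drops 1)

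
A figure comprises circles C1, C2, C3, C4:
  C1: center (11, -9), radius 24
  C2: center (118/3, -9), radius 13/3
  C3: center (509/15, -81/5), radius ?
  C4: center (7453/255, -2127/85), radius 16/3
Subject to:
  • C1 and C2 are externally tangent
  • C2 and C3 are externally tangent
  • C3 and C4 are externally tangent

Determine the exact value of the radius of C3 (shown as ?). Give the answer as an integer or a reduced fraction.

14/3

1. [ext C2·C3]  r_C3² + (26/3)r_C3 − 560/9 = 0  ⇒  r_C3 = 14/3 (r>0 drops 1)
2. [ext C3·C4]  r_C3² + (32/3)r_C3 − 644/9 = 0  ⇒  r_C3 = 14/3 (r>0 drops 1)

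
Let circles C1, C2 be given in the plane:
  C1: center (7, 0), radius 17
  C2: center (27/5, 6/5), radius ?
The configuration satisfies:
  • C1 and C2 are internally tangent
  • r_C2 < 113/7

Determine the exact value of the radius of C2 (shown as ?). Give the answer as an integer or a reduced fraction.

1. [int C1,C2]  r_C2² − 34r_C2 + 285 = 0  ⇒  r_C2 = 15 or 19
2. given r_C2 < 113/7: keep 15

15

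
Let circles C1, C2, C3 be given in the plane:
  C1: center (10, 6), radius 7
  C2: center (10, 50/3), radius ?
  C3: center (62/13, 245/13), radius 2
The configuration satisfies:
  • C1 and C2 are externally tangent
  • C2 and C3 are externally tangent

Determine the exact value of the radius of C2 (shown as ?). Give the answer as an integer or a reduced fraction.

11/3

1. [ext C1·C2]  r_C2² + 14r_C2 − 583/9 = 0  ⇒  r_C2 = 11/3 (r>0 drops 1)
2. [ext C2·C3]  r_C2² + 4r_C2 − 253/9 = 0  ⇒  r_C2 = 11/3 (r>0 drops 1)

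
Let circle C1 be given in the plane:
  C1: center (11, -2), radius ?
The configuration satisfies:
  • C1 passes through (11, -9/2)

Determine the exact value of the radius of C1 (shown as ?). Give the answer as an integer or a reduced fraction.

1. [C1∋P]  r_C1² − 25/4 = 0  ⇒  r_C1 = 5/2 (r>0 drops 1)

5/2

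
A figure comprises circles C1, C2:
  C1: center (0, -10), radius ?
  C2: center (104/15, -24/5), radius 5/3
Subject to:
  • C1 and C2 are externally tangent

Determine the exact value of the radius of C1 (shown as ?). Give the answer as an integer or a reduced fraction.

7

1. [ext C1·C2]  r_C1² + (10/3)r_C1 − 217/3 = 0  ⇒  r_C1 = 7 (r>0 drops 1)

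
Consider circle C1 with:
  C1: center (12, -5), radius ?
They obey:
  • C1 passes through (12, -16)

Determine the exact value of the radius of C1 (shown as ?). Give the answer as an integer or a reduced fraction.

1. [C1∋P]  r_C1² − 121 = 0  ⇒  r_C1 = 11 (r>0 drops 1)

11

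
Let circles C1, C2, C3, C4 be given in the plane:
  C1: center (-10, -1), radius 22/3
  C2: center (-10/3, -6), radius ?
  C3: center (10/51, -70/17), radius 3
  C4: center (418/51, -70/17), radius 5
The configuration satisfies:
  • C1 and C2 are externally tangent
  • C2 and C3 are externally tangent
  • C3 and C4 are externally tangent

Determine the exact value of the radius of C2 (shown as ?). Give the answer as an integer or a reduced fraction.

1

1. [ext C1·C2]  r_C2² + (44/3)r_C2 − 47/3 = 0  ⇒  r_C2 = 1 (r>0 drops 1)
2. [ext C2·C3]  r_C2² + 6r_C2 − 7 = 0  ⇒  r_C2 = 1 (r>0 drops 1)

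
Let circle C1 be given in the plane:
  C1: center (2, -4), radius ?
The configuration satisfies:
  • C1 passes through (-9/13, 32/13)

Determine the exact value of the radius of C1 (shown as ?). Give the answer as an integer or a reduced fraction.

7

1. [C1∋P]  r_C1² − 49 = 0  ⇒  r_C1 = 7 (r>0 drops 1)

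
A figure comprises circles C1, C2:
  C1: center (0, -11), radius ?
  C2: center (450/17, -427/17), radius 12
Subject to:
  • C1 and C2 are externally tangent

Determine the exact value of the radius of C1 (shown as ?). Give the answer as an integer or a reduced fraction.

18

1. [ext C1·C2]  r_C1² + 24r_C1 − 756 = 0  ⇒  r_C1 = 18 (r>0 drops 1)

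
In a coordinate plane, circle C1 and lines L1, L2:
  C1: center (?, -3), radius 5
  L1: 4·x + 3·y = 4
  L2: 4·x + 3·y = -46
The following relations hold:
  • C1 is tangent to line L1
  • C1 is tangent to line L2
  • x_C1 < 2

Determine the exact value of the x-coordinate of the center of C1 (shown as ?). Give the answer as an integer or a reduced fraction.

1. [C1‖L1]  x_C1² − (13/2)x_C1 − 57/2 = 0  ⇒  x_C1 = -3 or 19/2
2. [C1‖L2]  x_C1² + (37/2)x_C1 + 93/2 = 0  ⇒  x_C1 = -31/2 or -3

-3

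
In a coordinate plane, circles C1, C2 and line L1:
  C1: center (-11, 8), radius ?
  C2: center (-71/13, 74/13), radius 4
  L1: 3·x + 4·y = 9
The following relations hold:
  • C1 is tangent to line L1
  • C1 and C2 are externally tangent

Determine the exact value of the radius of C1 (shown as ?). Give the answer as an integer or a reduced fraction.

2

1. [C1‖L1]  r_C1² − 4 = 0  ⇒  r_C1 = 2 (r>0 drops 1)
2. [ext C1·C2]  r_C1² + 8r_C1 − 20 = 0  ⇒  r_C1 = 2 (r>0 drops 1)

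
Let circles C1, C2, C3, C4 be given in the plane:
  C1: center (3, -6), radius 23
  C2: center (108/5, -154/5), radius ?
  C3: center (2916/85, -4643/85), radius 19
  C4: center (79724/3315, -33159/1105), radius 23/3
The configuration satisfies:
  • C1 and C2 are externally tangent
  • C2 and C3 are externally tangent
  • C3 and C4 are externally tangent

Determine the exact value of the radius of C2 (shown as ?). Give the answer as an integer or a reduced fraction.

1. [ext C1·C2]  r_C2² + 46r_C2 − 432 = 0  ⇒  r_C2 = 8 (r>0 drops 1)
2. [ext C2·C3]  r_C2² + 38r_C2 − 368 = 0  ⇒  r_C2 = 8 (r>0 drops 1)

8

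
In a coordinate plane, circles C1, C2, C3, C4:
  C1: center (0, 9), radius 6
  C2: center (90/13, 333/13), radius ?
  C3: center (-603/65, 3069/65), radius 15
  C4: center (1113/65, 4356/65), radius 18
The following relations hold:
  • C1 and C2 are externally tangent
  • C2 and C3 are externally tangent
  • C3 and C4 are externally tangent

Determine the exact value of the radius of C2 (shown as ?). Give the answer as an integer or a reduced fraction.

12

1. [ext C1·C2]  r_C2² + 12r_C2 − 288 = 0  ⇒  r_C2 = 12 (r>0 drops 1)
2. [ext C2·C3]  r_C2² + 30r_C2 − 504 = 0  ⇒  r_C2 = 12 (r>0 drops 1)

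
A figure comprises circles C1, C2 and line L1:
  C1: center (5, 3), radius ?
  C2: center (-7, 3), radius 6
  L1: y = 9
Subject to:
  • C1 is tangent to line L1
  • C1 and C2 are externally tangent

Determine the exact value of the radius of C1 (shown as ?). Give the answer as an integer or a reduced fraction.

6

1. [C1‖L1]  r_C1² − 36 = 0  ⇒  r_C1 = 6 (r>0 drops 1)
2. [ext C1·C2]  r_C1² + 12r_C1 − 108 = 0  ⇒  r_C1 = 6 (r>0 drops 1)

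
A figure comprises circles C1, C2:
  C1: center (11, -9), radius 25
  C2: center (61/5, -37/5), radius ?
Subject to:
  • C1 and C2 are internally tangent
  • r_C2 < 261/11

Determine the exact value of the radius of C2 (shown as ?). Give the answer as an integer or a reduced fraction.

1. [int C1,C2]  r_C2² − 50r_C2 + 621 = 0  ⇒  r_C2 = 23 or 27
2. given r_C2 < 261/11: keep 23

23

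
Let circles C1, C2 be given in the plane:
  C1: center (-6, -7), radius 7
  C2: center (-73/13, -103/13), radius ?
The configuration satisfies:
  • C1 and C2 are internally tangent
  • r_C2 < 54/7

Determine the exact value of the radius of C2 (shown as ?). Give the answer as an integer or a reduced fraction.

6

1. [int C1,C2]  r_C2² − 14r_C2 + 48 = 0  ⇒  r_C2 = 6 or 8
2. given r_C2 < 54/7: keep 6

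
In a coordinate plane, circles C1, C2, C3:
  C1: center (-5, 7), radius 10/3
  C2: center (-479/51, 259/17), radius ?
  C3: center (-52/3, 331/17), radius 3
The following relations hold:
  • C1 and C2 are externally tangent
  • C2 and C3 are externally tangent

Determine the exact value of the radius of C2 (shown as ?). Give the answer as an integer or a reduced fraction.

1. [ext C1·C2]  r_C2² + (20/3)r_C2 − 76 = 0  ⇒  r_C2 = 6 (r>0 drops 1)
2. [ext C2·C3]  r_C2² + 6r_C2 − 72 = 0  ⇒  r_C2 = 6 (r>0 drops 1)

6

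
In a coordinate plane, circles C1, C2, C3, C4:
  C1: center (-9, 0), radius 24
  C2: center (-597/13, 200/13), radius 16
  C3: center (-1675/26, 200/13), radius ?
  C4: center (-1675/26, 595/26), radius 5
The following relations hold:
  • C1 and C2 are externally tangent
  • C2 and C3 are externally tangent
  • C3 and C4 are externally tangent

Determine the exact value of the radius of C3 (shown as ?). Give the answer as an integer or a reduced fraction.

5/2

1. [ext C2·C3]  r_C3² + 32r_C3 − 345/4 = 0  ⇒  r_C3 = 5/2 (r>0 drops 1)
2. [ext C3·C4]  r_C3² + 10r_C3 − 125/4 = 0  ⇒  r_C3 = 5/2 (r>0 drops 1)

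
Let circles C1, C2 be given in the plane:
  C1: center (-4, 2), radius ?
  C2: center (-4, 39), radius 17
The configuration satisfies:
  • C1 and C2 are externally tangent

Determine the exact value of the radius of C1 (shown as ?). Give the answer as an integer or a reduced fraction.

20

1. [ext C1·C2]  r_C1² + 34r_C1 − 1080 = 0  ⇒  r_C1 = 20 (r>0 drops 1)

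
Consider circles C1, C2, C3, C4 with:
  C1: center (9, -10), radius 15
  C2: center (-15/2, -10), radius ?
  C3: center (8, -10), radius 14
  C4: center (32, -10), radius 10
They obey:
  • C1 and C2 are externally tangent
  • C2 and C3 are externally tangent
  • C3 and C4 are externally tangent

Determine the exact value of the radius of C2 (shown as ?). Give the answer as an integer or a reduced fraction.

1. [ext C1·C2]  r_C2² + 30r_C2 − 189/4 = 0  ⇒  r_C2 = 3/2 (r>0 drops 1)
2. [ext C2·C3]  r_C2² + 28r_C2 − 177/4 = 0  ⇒  r_C2 = 3/2 (r>0 drops 1)

3/2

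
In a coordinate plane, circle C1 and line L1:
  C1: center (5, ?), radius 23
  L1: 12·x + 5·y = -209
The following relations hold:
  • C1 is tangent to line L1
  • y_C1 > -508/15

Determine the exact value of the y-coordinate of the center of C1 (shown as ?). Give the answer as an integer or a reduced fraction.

6

1. [C1‖L1]  y_C1² + (538/5)y_C1 − 3408/5 = 0  ⇒  y_C1 = -568/5 or 6
2. given y_C1 > -508/15: keep 6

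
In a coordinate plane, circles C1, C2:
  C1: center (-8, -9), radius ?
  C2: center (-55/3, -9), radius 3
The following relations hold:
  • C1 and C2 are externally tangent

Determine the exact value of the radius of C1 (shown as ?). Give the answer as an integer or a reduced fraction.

1. [ext C1·C2]  r_C1² + 6r_C1 − 880/9 = 0  ⇒  r_C1 = 22/3 (r>0 drops 1)

22/3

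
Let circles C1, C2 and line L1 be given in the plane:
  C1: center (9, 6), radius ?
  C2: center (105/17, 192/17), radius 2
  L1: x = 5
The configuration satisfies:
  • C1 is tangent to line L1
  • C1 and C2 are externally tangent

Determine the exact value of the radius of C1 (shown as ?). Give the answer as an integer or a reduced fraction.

4

1. [C1‖L1]  r_C1² − 16 = 0  ⇒  r_C1 = 4 (r>0 drops 1)
2. [ext C1·C2]  r_C1² + 4r_C1 − 32 = 0  ⇒  r_C1 = 4 (r>0 drops 1)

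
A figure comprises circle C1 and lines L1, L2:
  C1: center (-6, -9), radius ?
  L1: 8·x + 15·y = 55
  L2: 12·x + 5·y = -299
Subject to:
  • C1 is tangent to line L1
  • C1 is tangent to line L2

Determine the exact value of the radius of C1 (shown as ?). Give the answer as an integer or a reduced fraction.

1. [C1‖L1]  r_C1² − 196 = 0  ⇒  r_C1 = 14 (r>0 drops 1)
2. [C1‖L2]  r_C1² − 196 = 0  ⇒  r_C1 = 14 (r>0 drops 1)

14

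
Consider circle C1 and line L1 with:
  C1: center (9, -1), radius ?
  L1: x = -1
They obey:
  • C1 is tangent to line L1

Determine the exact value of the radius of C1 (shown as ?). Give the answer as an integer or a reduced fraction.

10

1. [C1‖L1]  r_C1² − 100 = 0  ⇒  r_C1 = 10 (r>0 drops 1)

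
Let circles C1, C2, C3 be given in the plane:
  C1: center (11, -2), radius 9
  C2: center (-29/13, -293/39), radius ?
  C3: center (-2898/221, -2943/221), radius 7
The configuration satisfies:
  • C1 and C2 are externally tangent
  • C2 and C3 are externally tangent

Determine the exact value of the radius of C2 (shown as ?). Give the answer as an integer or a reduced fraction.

1. [ext C1·C2]  r_C2² + 18r_C2 − 1120/9 = 0  ⇒  r_C2 = 16/3 (r>0 drops 1)
2. [ext C2·C3]  r_C2² + 14r_C2 − 928/9 = 0  ⇒  r_C2 = 16/3 (r>0 drops 1)

16/3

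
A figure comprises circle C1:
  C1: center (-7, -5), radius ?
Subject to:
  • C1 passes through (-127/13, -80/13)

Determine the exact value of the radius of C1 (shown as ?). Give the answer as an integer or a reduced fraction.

3

1. [C1∋P]  r_C1² − 9 = 0  ⇒  r_C1 = 3 (r>0 drops 1)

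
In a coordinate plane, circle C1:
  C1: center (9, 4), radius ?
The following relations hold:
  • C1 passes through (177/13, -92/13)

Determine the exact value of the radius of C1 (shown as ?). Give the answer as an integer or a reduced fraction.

1. [C1∋P]  r_C1² − 144 = 0  ⇒  r_C1 = 12 (r>0 drops 1)

12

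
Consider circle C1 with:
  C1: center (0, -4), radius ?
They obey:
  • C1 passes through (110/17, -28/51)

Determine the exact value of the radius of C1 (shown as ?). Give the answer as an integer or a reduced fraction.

1. [C1∋P]  r_C1² − 484/9 = 0  ⇒  r_C1 = 22/3 (r>0 drops 1)

22/3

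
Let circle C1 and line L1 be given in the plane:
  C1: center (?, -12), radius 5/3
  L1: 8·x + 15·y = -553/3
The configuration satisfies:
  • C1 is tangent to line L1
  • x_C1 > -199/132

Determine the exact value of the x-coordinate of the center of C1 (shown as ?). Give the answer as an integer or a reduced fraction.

1. [C1‖L1]  x_C1² + (13/12)x_C1 − 49/4 = 0  ⇒  x_C1 = -49/12 or 3
2. given x_C1 > -199/132: keep 3

3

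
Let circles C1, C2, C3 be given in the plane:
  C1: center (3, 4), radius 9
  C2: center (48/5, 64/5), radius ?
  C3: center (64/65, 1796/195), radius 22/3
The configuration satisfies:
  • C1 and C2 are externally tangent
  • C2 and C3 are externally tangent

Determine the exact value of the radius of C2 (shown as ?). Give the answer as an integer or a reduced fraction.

1. [ext C1·C2]  r_C2² + 18r_C2 − 40 = 0  ⇒  r_C2 = 2 (r>0 drops 1)
2. [ext C2·C3]  r_C2² + (44/3)r_C2 − 100/3 = 0  ⇒  r_C2 = 2 (r>0 drops 1)

2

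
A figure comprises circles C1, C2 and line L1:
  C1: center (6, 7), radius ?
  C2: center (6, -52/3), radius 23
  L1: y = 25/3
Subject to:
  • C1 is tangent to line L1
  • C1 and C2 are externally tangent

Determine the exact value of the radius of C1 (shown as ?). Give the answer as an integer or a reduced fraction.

4/3

1. [C1‖L1]  r_C1² − 16/9 = 0  ⇒  r_C1 = 4/3 (r>0 drops 1)
2. [ext C1·C2]  r_C1² + 46r_C1 − 568/9 = 0  ⇒  r_C1 = 4/3 (r>0 drops 1)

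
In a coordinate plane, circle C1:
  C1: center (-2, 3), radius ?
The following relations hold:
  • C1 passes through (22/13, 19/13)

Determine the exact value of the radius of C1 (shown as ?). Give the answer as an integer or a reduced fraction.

4

1. [C1∋P]  r_C1² − 16 = 0  ⇒  r_C1 = 4 (r>0 drops 1)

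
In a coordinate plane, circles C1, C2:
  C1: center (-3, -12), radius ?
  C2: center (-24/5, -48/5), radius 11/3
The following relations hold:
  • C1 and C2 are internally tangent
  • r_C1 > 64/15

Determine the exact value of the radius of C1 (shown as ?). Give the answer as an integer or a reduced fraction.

20/3

1. [int C1,C2]  r_C1² − (22/3)r_C1 + 40/9 = 0  ⇒  r_C1 = 2/3 or 20/3
2. given r_C1 > 64/15: keep 20/3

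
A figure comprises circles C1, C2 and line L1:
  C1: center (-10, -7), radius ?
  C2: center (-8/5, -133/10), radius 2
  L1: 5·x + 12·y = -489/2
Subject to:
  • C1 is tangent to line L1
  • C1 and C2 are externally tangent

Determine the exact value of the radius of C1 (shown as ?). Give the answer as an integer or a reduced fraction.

1. [C1‖L1]  r_C1² − 289/4 = 0  ⇒  r_C1 = 17/2 (r>0 drops 1)
2. [ext C1·C2]  r_C1² + 4r_C1 − 425/4 = 0  ⇒  r_C1 = 17/2 (r>0 drops 1)

17/2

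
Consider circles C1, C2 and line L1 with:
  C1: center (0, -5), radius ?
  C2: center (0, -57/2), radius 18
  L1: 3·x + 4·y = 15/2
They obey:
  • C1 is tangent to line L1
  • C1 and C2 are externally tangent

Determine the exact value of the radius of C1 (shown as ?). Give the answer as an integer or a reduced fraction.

11/2

1. [C1‖L1]  r_C1² − 121/4 = 0  ⇒  r_C1 = 11/2 (r>0 drops 1)
2. [ext C1·C2]  r_C1² + 36r_C1 − 913/4 = 0  ⇒  r_C1 = 11/2 (r>0 drops 1)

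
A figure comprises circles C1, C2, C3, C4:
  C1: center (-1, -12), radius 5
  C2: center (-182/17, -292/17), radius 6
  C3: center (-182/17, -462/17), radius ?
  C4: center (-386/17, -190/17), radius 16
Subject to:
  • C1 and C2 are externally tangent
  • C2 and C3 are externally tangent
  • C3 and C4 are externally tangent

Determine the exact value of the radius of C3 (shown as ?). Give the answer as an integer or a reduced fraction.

1. [ext C2·C3]  r_C3² + 12r_C3 − 64 = 0  ⇒  r_C3 = 4 (r>0 drops 1)
2. [ext C3·C4]  r_C3² + 32r_C3 − 144 = 0  ⇒  r_C3 = 4 (r>0 drops 1)

4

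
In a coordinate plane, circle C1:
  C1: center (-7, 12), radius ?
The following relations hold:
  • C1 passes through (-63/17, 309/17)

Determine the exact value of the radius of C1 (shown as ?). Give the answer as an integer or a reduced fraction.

1. [C1∋P]  r_C1² − 49 = 0  ⇒  r_C1 = 7 (r>0 drops 1)

7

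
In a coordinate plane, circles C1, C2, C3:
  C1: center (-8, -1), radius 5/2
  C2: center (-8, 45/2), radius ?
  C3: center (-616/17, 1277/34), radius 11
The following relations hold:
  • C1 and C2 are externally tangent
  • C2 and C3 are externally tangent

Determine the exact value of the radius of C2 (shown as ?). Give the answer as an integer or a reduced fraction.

21

1. [ext C1·C2]  r_C2² + 5r_C2 − 546 = 0  ⇒  r_C2 = 21 (r>0 drops 1)
2. [ext C2·C3]  r_C2² + 22r_C2 − 903 = 0  ⇒  r_C2 = 21 (r>0 drops 1)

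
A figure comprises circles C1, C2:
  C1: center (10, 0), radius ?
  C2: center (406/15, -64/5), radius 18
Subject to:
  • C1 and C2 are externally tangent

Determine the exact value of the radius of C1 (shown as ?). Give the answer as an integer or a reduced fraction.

10/3

1. [ext C1·C2]  r_C1² + 36r_C1 − 1180/9 = 0  ⇒  r_C1 = 10/3 (r>0 drops 1)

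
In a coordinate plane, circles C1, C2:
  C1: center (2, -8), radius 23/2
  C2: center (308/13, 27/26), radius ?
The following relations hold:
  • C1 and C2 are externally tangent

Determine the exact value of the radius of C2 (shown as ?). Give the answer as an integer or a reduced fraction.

1. [ext C1·C2]  r_C2² + 23r_C2 − 420 = 0  ⇒  r_C2 = 12 (r>0 drops 1)

12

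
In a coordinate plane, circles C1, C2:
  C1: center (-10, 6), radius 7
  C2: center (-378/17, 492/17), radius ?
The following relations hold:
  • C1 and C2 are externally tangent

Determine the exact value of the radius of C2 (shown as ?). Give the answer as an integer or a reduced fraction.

1. [ext C1·C2]  r_C2² + 14r_C2 − 627 = 0  ⇒  r_C2 = 19 (r>0 drops 1)

19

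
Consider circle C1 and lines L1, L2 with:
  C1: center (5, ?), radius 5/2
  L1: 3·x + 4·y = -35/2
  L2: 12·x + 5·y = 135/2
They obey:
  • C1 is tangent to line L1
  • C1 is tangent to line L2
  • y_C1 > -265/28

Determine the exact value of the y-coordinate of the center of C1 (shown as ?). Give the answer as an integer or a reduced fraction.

1. [C1‖L1]  y_C1² + (65/4)y_C1 + 225/4 = 0  ⇒  y_C1 = -45/4 or -5
2. [C1‖L2]  y_C1² − 3y_C1 − 40 = 0  ⇒  y_C1 = -5 or 8

-5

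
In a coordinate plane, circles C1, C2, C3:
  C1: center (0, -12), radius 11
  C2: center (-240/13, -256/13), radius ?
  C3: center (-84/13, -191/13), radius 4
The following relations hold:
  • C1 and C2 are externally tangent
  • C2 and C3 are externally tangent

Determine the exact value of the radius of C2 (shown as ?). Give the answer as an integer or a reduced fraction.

9

1. [ext C1·C2]  r_C2² + 22r_C2 − 279 = 0  ⇒  r_C2 = 9 (r>0 drops 1)
2. [ext C2·C3]  r_C2² + 8r_C2 − 153 = 0  ⇒  r_C2 = 9 (r>0 drops 1)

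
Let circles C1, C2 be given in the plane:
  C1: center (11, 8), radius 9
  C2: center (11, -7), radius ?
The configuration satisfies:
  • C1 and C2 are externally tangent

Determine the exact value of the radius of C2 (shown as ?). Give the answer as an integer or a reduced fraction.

6

1. [ext C1·C2]  r_C2² + 18r_C2 − 144 = 0  ⇒  r_C2 = 6 (r>0 drops 1)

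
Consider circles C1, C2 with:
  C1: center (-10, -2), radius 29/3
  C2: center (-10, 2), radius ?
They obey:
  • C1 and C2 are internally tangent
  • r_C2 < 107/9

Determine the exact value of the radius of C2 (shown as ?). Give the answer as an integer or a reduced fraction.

1. [int C1,C2]  r_C2² − (58/3)r_C2 + 697/9 = 0  ⇒  r_C2 = 17/3 or 41/3
2. given r_C2 < 107/9: keep 17/3

17/3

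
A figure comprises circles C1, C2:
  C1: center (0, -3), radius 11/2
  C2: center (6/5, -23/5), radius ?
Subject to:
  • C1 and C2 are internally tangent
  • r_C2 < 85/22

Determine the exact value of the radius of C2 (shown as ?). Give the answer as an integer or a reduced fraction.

1. [int C1,C2]  r_C2² − 11r_C2 + 105/4 = 0  ⇒  r_C2 = 7/2 or 15/2
2. given r_C2 < 85/22: keep 7/2

7/2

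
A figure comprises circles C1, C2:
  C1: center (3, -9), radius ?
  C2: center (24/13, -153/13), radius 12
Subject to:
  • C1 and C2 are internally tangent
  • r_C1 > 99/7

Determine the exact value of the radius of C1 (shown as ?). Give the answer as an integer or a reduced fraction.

1. [int C1,C2]  r_C1² − 24r_C1 + 135 = 0  ⇒  r_C1 = 9 or 15
2. given r_C1 > 99/7: keep 15

15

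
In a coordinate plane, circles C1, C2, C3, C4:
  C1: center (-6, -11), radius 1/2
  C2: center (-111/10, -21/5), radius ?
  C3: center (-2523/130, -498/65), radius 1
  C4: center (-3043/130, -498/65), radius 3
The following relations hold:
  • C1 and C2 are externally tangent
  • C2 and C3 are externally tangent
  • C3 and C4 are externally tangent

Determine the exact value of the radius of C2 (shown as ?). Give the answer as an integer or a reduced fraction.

8

1. [ext C1·C2]  r_C2² + 1r_C2 − 72 = 0  ⇒  r_C2 = 8 (r>0 drops 1)
2. [ext C2·C3]  r_C2² + 2r_C2 − 80 = 0  ⇒  r_C2 = 8 (r>0 drops 1)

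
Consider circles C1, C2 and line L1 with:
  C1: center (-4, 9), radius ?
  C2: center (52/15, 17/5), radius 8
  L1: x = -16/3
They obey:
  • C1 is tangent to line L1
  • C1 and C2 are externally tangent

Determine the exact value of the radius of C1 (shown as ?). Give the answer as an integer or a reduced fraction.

1. [C1‖L1]  r_C1² − 16/9 = 0  ⇒  r_C1 = 4/3 (r>0 drops 1)
2. [ext C1·C2]  r_C1² + 16r_C1 − 208/9 = 0  ⇒  r_C1 = 4/3 (r>0 drops 1)

4/3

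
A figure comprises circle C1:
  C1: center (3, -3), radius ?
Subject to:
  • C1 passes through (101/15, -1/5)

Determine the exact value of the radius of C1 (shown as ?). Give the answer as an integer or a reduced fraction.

1. [C1∋P]  r_C1² − 196/9 = 0  ⇒  r_C1 = 14/3 (r>0 drops 1)

14/3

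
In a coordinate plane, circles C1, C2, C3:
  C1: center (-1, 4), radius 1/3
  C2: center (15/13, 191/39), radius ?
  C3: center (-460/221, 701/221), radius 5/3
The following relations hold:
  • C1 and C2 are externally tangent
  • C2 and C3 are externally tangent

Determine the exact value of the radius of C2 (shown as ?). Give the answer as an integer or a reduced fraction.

2

1. [ext C1·C2]  r_C2² + (2/3)r_C2 − 16/3 = 0  ⇒  r_C2 = 2 (r>0 drops 1)
2. [ext C2·C3]  r_C2² + (10/3)r_C2 − 32/3 = 0  ⇒  r_C2 = 2 (r>0 drops 1)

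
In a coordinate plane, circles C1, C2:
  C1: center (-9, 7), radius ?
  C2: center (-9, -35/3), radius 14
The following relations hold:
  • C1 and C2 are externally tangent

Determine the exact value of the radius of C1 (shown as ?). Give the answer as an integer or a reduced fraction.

14/3

1. [ext C1·C2]  r_C1² + 28r_C1 − 1372/9 = 0  ⇒  r_C1 = 14/3 (r>0 drops 1)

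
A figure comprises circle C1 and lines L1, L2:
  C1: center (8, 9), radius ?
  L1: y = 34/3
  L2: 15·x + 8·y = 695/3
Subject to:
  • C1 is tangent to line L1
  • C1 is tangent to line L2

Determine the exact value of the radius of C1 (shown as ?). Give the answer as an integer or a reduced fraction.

7/3

1. [C1‖L1]  r_C1² − 49/9 = 0  ⇒  r_C1 = 7/3 (r>0 drops 1)
2. [C1‖L2]  r_C1² − 49/9 = 0  ⇒  r_C1 = 7/3 (r>0 drops 1)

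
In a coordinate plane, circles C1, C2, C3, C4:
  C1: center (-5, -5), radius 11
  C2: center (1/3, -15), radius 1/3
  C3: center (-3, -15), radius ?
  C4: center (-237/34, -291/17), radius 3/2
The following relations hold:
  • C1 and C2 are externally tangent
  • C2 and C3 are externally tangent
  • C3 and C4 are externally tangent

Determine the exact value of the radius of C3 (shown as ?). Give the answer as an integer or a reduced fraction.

3

1. [ext C2·C3]  r_C3² + (2/3)r_C3 − 11 = 0  ⇒  r_C3 = 3 (r>0 drops 1)
2. [ext C3·C4]  r_C3² + 3r_C3 − 18 = 0  ⇒  r_C3 = 3 (r>0 drops 1)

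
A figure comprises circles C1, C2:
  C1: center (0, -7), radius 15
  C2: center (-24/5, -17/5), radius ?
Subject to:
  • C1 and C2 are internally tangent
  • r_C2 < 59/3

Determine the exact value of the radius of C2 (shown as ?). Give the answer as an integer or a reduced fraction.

1. [int C1,C2]  r_C2² − 30r_C2 + 189 = 0  ⇒  r_C2 = 9 or 21
2. given r_C2 < 59/3: keep 9

9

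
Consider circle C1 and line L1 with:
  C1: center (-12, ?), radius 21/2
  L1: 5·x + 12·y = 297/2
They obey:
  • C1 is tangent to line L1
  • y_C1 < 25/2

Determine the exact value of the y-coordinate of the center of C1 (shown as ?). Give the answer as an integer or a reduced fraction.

6

1. [C1‖L1]  y_C1² − (139/4)y_C1 + 345/2 = 0  ⇒  y_C1 = 6 or 115/4
2. given y_C1 < 25/2: keep 6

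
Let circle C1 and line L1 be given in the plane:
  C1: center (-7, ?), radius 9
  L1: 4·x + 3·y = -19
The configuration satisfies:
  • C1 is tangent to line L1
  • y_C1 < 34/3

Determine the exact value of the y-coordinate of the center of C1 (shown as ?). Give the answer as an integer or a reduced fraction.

-12

1. [C1‖L1]  y_C1² − 6y_C1 − 216 = 0  ⇒  y_C1 = -12 or 18
2. given y_C1 < 34/3: keep -12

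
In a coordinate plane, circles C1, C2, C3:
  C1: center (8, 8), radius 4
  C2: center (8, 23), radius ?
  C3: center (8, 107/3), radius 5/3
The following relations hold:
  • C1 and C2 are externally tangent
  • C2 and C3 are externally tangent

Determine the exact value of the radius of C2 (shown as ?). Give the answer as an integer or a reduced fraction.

11

1. [ext C1·C2]  r_C2² + 8r_C2 − 209 = 0  ⇒  r_C2 = 11 (r>0 drops 1)
2. [ext C2·C3]  r_C2² + (10/3)r_C2 − 473/3 = 0  ⇒  r_C2 = 11 (r>0 drops 1)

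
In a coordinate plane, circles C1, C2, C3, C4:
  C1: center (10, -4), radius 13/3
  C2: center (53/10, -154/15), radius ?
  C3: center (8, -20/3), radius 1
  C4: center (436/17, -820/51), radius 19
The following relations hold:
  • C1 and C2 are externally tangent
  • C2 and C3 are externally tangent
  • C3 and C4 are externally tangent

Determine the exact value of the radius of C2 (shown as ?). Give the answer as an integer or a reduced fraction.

1. [ext C1·C2]  r_C2² + (26/3)r_C2 − 511/12 = 0  ⇒  r_C2 = 7/2 (r>0 drops 1)
2. [ext C2·C3]  r_C2² + 2r_C2 − 77/4 = 0  ⇒  r_C2 = 7/2 (r>0 drops 1)

7/2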